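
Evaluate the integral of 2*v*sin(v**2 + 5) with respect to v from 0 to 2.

cos(5) - cos(9)

Let u = v**2 + 5, so du = 2*v dv. When v = 0, u = 5; when v = 2, u = 9.
The integral becomes ∫ sin(u) du from 5 to 9, with antiderivative -cos(u).
Back in v: F(v) = -cos(v**2 + 5).
Then F(2) - F(0) = (-cos(9)) - (-cos(5)) = cos(5) - cos(9).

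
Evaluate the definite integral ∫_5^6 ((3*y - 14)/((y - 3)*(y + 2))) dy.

-4*log(7) - log(3) + 13*log(2)

Factor the denominator: y**2 - y - 6 = (y + 2)(y - 3).
Partial fractions: (3*y - 14)/((y - 3)*(y + 2)) = 4/(y + 2) - 1/(y - 3).
An antiderivative is F(y) = -log(y - 3) + 4*log(y + 2).
Then F(6) - F(5) = (-log(3) + 12*log(2)) - (-log(2) + 4*log(7)) = -4*log(7) - log(3) + 13*log(2).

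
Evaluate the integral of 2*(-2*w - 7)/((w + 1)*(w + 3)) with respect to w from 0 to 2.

-6*log(3) + log(5)

Factor the denominator: w**2 + 4*w + 3 = (w + 3)(w + 1).
Partial fractions: 2*(-2*w - 7)/((w + 1)*(w + 3)) = 1/(w + 3) - 5/(w + 1).
An antiderivative is F(w) = -5*log(w + 1) + log(w + 3).
Then F(2) - F(0) = (-5*log(3) + log(5)) - (log(3)) = -6*log(3) + log(5).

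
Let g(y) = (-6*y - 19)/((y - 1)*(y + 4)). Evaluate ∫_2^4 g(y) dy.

Factor the denominator: y**2 + 3*y - 4 = (y + 4)(y - 1).
Partial fractions: (-6*y - 19)/((y - 1)*(y + 4)) = -1/(y + 4) - 5/(y - 1).
An antiderivative is F(y) = -5*log(y - 1) - log(y + 4).
Then F(4) - F(2) = (-5*log(3) - 3*log(2)) - (-log(6)) = -4*log(3) - 2*log(2).

-4*log(3) - 2*log(2)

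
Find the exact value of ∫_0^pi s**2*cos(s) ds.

Integrate by parts twice (u = s^2, dv = cos(s) ds).
An antiderivative is F(s) = s**2*sin(s) + 2*s*cos(s) - 2*sin(s).
Then F(pi) - F(0) = (-2*pi) - (0) = -2*pi.

-2*pi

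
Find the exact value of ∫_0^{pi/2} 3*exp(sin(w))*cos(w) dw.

-3 + 3*E

Let u = sin(w), so du = cos(w) dw. When w = 0, u = 0; when w = pi/2, u = 1.
The integral becomes 3·∫ exp(u) du from 0 to 1, with antiderivative 3*exp(u).
Back in w: F(w) = 3*exp(sin(w)).
Then F(pi/2) - F(0) = (3*E) - (3) = -3 + 3*E.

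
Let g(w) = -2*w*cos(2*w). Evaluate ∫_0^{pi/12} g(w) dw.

Integrate by parts once (u = w, dv = -2*cos(2*w) dw).
An antiderivative is F(w) = -w*sin(2*w) - cos(2*w)/2.
Then F(pi/12) - F(0) = (-sqrt(3)/4 - pi/24) - (-1/2) = -sqrt(3)/4 - pi/24 + 1/2.

-sqrt(3)/4 - pi/24 + 1/2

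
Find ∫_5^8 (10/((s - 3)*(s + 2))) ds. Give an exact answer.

log(49/16)

Factor the denominator: s**2 - s - 6 = (s + 2)(s - 3).
Partial fractions: 10/((s - 3)*(s + 2)) = -2/(s + 2) + 2/(s - 3).
An antiderivative is F(s) = 2*log(s - 3) - 2*log(s + 2).
Then F(8) - F(5) = (-log(4)) - (log(4/49)) = log(49/16).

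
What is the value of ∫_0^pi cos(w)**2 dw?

Use the identity cos^2(w) = (1 + cos(2*w))/2.
An antiderivative is F(w) = w/2 + sin(2*w)/4.
Then F(pi) - F(0) = (pi/2) - (0) = pi/2.

pi/2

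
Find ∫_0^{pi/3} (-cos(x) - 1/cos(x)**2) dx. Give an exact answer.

An antiderivative is F(x) = -sin(x) - tan(x).
Then F(pi/3) - F(0) = (-3*sqrt(3)/2) - (0) = -3*sqrt(3)/2.

-3*sqrt(3)/2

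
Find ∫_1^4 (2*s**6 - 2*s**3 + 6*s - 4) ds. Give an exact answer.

64209/14

By the power rule, an antiderivative is F(s) = 2*s**7/7 - s**4/2 + 3*s**2 - 4*s.
Then F(4) - F(1) = (32096/7) - (-17/14) = 64209/14.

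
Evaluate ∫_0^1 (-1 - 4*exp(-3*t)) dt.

-7/3 + 4*exp(-3)/3

An antiderivative is F(t) = -t + 4*exp(-3*t)/3.
Then F(1) - F(0) = (-1 + 4*exp(-3)/3) - (4/3) = -7/3 + 4*exp(-3)/3.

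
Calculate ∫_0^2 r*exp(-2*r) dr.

(-5 + exp(4))*exp(-4)/4

Integrate by parts once (u = r, dv = exp(-2*r) dr).
An antiderivative is F(r) = (-2*r - 1)*exp(-2*r)/4.
Then F(2) - F(0) = (-5*exp(-4)/4) - (-1/4) = (-5 + exp(4))*exp(-4)/4.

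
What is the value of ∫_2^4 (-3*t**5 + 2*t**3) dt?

-1896

By the power rule, an antiderivative is F(t) = -t**6/2 + t**4/2.
Then F(4) - F(2) = (-1920) - (-24) = -1896.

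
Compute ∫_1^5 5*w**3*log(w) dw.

-195 + 3125*log(5)/4

Integrate by parts once (u = ln w, dv = 5*w**3 dw).
An antiderivative is F(w) = 5*w**4*(4*log(w) - 1)/16.
Then F(5) - F(1) = (-3125/16 + 3125*log(5)/4) - (-5/16) = -195 + 3125*log(5)/4.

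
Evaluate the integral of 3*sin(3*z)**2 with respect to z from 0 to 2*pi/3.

pi

Use the identity sin^2(3*z) = (1 - cos(6*z))/2.
An antiderivative is F(z) = 3*z/2 - sin(6*z)/4.
Then F(2*pi/3) - F(0) = (pi) - (0) = pi.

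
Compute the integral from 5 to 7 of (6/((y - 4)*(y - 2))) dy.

Factor the denominator: y**2 - 6*y + 8 = (y - 2)(y - 4).
Partial fractions: 6/((y - 4)*(y - 2)) = -3/(y - 2) + 3/(y - 4).
An antiderivative is F(y) = 3*log(y - 4) - 3*log(y - 2).
Then F(7) - F(5) = (-3*log(5) + 3*log(3)) - (-log(27)) = -3*log(5) + 6*log(3).

-3*log(5) + 6*log(3)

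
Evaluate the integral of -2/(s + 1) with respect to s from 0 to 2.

-log(9)

An antiderivative is F(s) = -2*log(s + 1).
Then F(2) - F(0) = (-log(9)) - (0) = -log(9).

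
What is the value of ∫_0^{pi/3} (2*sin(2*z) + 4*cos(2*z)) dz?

3/2 + sqrt(3)

An antiderivative is F(z) = 2*sin(2*z) - cos(2*z).
Then F(pi/3) - F(0) = (1/2 + sqrt(3)) - (-1) = 3/2 + sqrt(3).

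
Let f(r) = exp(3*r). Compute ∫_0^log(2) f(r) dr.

7/3

Let u = exp(r), so du = exp(r) dr. When r = 0, u = 1; when r = log(2), u = 2.
The integral becomes ∫ u**2 du from 1 to 2, with antiderivative u**3/3.
Back in r: F(r) = exp(3*r)/3.
Then F(log(2)) - F(0) = (8/3) - (1/3) = 7/3.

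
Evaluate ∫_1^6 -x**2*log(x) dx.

Integrate by parts once (u = ln x, dv = -x**2 dx).
An antiderivative is F(x) = -x**3*(3*log(x) - 1)/9.
Then F(6) - F(1) = (-72*log(3) - 72*log(2) + 24) - (1/9) = -72*log(3) - 72*log(2) + 215/9.

-72*log(3) - 72*log(2) + 215/9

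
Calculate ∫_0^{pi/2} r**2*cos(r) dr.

-2 + pi**2/4

Integrate by parts twice (u = r^2, dv = cos(r) dr).
An antiderivative is F(r) = r**2*sin(r) + 2*r*cos(r) - 2*sin(r).
Then F(pi/2) - F(0) = (-2 + pi**2/4) - (0) = -2 + pi**2/4.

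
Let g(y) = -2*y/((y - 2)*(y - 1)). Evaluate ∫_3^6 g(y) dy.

-10*log(2) + 2*log(5)

Factor the denominator: y**2 - 3*y + 2 = (y - 1)(y - 2).
Partial fractions: -2*y/((y - 2)*(y - 1)) = 2/(y - 1) - 4/(y - 2).
An antiderivative is F(y) = -4*log(y - 2) + 2*log(y - 1).
Then F(6) - F(3) = (-8*log(2) + 2*log(5)) - (log(4)) = -10*log(2) + 2*log(5).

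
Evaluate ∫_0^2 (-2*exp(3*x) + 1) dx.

An antiderivative is F(x) = -2*exp(3*x)/3 + x.
Then F(2) - F(0) = (2 - 2*exp(6)/3) - (-2/3) = 8/3 - 2*exp(6)/3.

8/3 - 2*exp(6)/3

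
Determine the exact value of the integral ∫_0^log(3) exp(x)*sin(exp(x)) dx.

cos(1) - cos(3)

Let u = exp(x), so du = exp(x) dx. When x = 0, u = 1; when x = log(3), u = 3.
The integral becomes ∫ sin(u) du from 1 to 3, with antiderivative -cos(u).
Back in x: F(x) = -cos(exp(x)).
Then F(log(3)) - F(0) = (-cos(3)) - (-cos(1)) = cos(1) - cos(3).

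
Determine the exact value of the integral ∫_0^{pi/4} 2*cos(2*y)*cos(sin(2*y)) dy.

sin(1)

Let u = sin(2*y), so du = 2*cos(2*y) dy. When y = 0, u = 0; when y = pi/4, u = 1.
The integral becomes ∫ cos(u) du from 0 to 1, with antiderivative sin(u).
Back in y: F(y) = sin(sin(2*y)).
Then F(pi/4) - F(0) = (sin(1)) - (0) = sin(1).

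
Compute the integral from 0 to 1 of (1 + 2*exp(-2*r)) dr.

2 - exp(-2)

An antiderivative is F(r) = r - exp(-2*r).
Then F(1) - F(0) = (1 - exp(-2)) - (-1) = 2 - exp(-2).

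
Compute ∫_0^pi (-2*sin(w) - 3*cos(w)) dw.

An antiderivative is F(w) = -3*sin(w) + 2*cos(w).
Then F(pi) - F(0) = (-2) - (2) = -4.

-4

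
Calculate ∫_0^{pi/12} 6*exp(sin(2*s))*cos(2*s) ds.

-3 + 3*exp(1/2)

Let u = sin(2*s), so du = 2*cos(2*s) ds. When s = 0, u = 0; when s = pi/12, u = 1/2.
The integral becomes 3·∫ exp(u) du from 0 to 1/2, with antiderivative 3*exp(u).
Back in s: F(s) = 3*exp(sin(2*s)).
Then F(pi/12) - F(0) = (3*exp(1/2)) - (3) = -3 + 3*exp(1/2).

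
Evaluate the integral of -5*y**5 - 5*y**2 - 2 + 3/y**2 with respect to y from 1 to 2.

-194/3

By the power rule, an antiderivative is F(y) = -5*y**6/6 - 5*y**3/3 - 2*y - 3/y.
Then F(2) - F(1) = (-433/6) - (-15/2) = -194/3.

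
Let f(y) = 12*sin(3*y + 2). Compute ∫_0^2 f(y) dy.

Let u = 3*y + 2, so du = 3 dy. When y = 0, u = 2; when y = 2, u = 8.
The integral becomes 4·∫ sin(u) du from 2 to 8, with antiderivative -4*cos(u).
Back in y: F(y) = -4*cos(3*y + 2).
Then F(2) - F(0) = (-4*cos(8)) - (-4*cos(2)) = 4*cos(2) - 4*cos(8).

4*cos(2) - 4*cos(8)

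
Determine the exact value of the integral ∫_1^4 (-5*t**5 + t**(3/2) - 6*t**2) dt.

By the power rule, an antiderivative is F(t) = -5*t**6/6 + 2*t**(5/2)/5 - 2*t**3.
Then F(4) - F(1) = (-52928/15) - (-73/30) = -35261/10.

-35261/10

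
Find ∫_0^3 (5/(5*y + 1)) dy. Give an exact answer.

Let u = 5*y + 1, so du = 5 dy. When y = 0, u = 1; when y = 3, u = 16.
The integral becomes ∫ 1/u du from 1 to 16, with antiderivative log(u).
Back in y: F(y) = log(5*y + 1).
Then F(3) - F(0) = (log(16)) - (0) = log(16).

log(16)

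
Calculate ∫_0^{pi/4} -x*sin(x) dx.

Integrate by parts once (u = x, dv = -sin(x) dx).
An antiderivative is F(x) = x*cos(x) - sin(x).
Then F(pi/4) - F(0) = (sqrt(2)*(-4 + pi)/8) - (0) = sqrt(2)*(-4 + pi)/8.

sqrt(2)*(-4 + pi)/8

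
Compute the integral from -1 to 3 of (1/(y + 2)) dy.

An antiderivative is F(y) = log(y + 2).
Then F(3) - F(-1) = (log(5)) - (0) = log(5).

log(5)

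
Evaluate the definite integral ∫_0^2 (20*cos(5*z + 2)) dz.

Let u = 5*z + 2, so du = 5 dz. When z = 0, u = 2; when z = 2, u = 12.
The integral becomes 4·∫ cos(u) du from 2 to 12, with antiderivative 4*sin(u).
Back in z: F(z) = 4*sin(5*z + 2).
Then F(2) - F(0) = (4*sin(12)) - (4*sin(2)) = -4*sin(2) + 4*sin(12).

-4*sin(2) + 4*sin(12)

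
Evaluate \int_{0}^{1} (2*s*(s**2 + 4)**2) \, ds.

61/3

Let u = s**2 + 4, so du = 2*s ds. When s = 0, u = 4; when s = 1, u = 5.
The integral becomes ∫ u**2 du from 4 to 5, with antiderivative u**3/3.
Back in s: F(s) = (s**2 + 4)**3/3.
Then F(1) - F(0) = (125/3) - (64/3) = 61/3.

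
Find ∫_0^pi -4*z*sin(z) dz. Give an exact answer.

Integrate by parts once (u = z, dv = -4*sin(z) dz).
An antiderivative is F(z) = 4*z*cos(z) - 4*sin(z).
Then F(pi) - F(0) = (-4*pi) - (0) = -4*pi.

-4*pi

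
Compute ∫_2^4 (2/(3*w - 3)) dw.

An antiderivative is F(w) = 2*log(3*w - 3)/3.
Then F(4) - F(2) = (4*log(3)/3) - (2*log(3)/3) = 2*log(3)/3.

2*log(3)/3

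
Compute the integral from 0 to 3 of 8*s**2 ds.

72

Let u = 2*s, so du = 2 ds. When s = 0, u = 0; when s = 3, u = 6.
The integral becomes ∫ u**2 du from 0 to 6, with antiderivative u**3/3.
Back in s: F(s) = 8*s**3/3.
Then F(3) - F(0) = (72) - (0) = 72.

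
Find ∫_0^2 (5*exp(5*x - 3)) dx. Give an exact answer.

-(1 - exp(10))*exp(-3)

Let u = 5*x - 3, so du = 5 dx. When x = 0, u = -3; when x = 2, u = 7.
The integral becomes ∫ exp(u) du from -3 to 7, with antiderivative exp(u).
Back in x: F(x) = exp(5*x - 3).
Then F(2) - F(0) = (exp(7)) - (exp(-3)) = -(1 - exp(10))*exp(-3).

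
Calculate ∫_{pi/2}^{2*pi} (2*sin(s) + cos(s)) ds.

-3

An antiderivative is F(s) = sin(s) - 2*cos(s).
Then F(2*pi) - F(pi/2) = (-2) - (1) = -3.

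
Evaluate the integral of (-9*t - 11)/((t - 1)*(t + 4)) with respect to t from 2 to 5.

-5*log(3) - 3*log(2)

Factor the denominator: t**2 + 3*t - 4 = (t + 4)(t - 1).
Partial fractions: (-9*t - 11)/((t - 1)*(t + 4)) = -5/(t + 4) - 4/(t - 1).
An antiderivative is F(t) = -4*log(t - 1) - 5*log(t + 4).
Then F(5) - F(2) = (-10*log(3) - 8*log(2)) - (-5*log(3) - 5*log(2)) = -5*log(3) - 3*log(2).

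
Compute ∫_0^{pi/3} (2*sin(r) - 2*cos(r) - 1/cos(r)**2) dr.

An antiderivative is F(r) = -2*sin(r) - 2*cos(r) - tan(r).
Then F(pi/3) - F(0) = (-2*sqrt(3) - 1) - (-2) = 1 - 2*sqrt(3).

1 - 2*sqrt(3)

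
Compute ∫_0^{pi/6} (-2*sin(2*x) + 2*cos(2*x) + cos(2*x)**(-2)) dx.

An antiderivative is F(x) = sin(2*x) + cos(2*x) + tan(2*x)/2.
Then F(pi/6) - F(0) = (1/2 + sqrt(3)) - (1) = -1/2 + sqrt(3).

-1/2 + sqrt(3)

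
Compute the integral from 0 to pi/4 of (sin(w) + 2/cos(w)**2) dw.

3 - sqrt(2)/2

An antiderivative is F(w) = -cos(w) + 2*tan(w).
Then F(pi/4) - F(0) = (2 - sqrt(2)/2) - (-1) = 3 - sqrt(2)/2.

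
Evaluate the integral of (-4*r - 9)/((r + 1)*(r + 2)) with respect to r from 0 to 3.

Factor the denominator: r**2 + 3*r + 2 = (r + 2)(r + 1).
Partial fractions: (-4*r - 9)/((r + 1)*(r + 2)) = 1/(r + 2) - 5/(r + 1).
An antiderivative is F(r) = -5*log(r + 1) + log(r + 2).
Then F(3) - F(0) = (-10*log(2) + log(5)) - (log(2)) = -11*log(2) + log(5).

-11*log(2) + log(5)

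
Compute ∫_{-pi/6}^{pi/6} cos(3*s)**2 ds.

pi/6

Use the identity cos^2(3*s) = (1 + cos(6*s))/2.
An antiderivative is F(s) = s/2 + sin(6*s)/12.
Then F(pi/6) - F(-pi/6) = (pi/12) - (-pi/12) = pi/6.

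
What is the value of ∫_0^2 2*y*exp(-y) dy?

Integrate by parts once (u = y, dv = 2*exp(-y) dy).
An antiderivative is F(y) = (-2*y - 2)*exp(-y).
Then F(2) - F(0) = (-6*exp(-2)) - (-2) = 2 - 6*exp(-2).

2 - 6*exp(-2)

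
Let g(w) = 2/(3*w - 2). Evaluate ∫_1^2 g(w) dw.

4*log(2)/3

An antiderivative is F(w) = 2*log(3*w - 2)/3.
Then F(2) - F(1) = (4*log(2)/3) - (0) = 4*log(2)/3.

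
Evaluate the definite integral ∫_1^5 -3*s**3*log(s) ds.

117 - 1875*log(5)/4

Integrate by parts once (u = ln s, dv = -3*s**3 ds).
An antiderivative is F(s) = -3*s**4*(4*log(s) - 1)/16.
Then F(5) - F(1) = (1875/16 - 1875*log(5)/4) - (3/16) = 117 - 1875*log(5)/4.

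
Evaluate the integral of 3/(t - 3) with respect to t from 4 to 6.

log(27)

An antiderivative is F(t) = 3*log(t - 3).
Then F(6) - F(4) = (log(27)) - (0) = log(27).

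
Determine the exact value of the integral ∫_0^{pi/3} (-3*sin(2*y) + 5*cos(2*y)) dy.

An antiderivative is F(y) = 5*sin(2*y)/2 + 3*cos(2*y)/2.
Then F(pi/3) - F(0) = (-3/4 + 5*sqrt(3)/4) - (3/2) = -9/4 + 5*sqrt(3)/4.

-9/4 + 5*sqrt(3)/4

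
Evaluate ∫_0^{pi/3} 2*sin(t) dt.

1

An antiderivative is F(t) = -2*cos(t).
Then F(pi/3) - F(0) = (-1) - (-2) = 1.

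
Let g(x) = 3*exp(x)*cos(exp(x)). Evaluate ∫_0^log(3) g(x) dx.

-3*sin(1) + 3*sin(3)

Let u = exp(x), so du = exp(x) dx. When x = 0, u = 1; when x = log(3), u = 3.
The integral becomes 3·∫ cos(u) du from 1 to 3, with antiderivative 3*sin(u).
Back in x: F(x) = 3*sin(exp(x)).
Then F(log(3)) - F(0) = (3*sin(3)) - (3*sin(1)) = -3*sin(1) + 3*sin(3).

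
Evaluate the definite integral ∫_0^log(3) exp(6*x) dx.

Let u = exp(x), so du = exp(x) dx. When x = 0, u = 1; when x = log(3), u = 3.
The integral becomes ∫ u**5 du from 1 to 3, with antiderivative u**6/6.
Back in x: F(x) = exp(6*x)/6.
Then F(log(3)) - F(0) = (243/2) - (1/6) = 364/3.

364/3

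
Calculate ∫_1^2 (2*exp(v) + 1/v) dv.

-2*exp(1) + log(2) + 2*exp(2)

An antiderivative is F(v) = 2*exp(v) + log(v).
Then F(2) - F(1) = (log(2) + 2*exp(2)) - (2*exp(1)) = -2*exp(1) + log(2) + 2*exp(2).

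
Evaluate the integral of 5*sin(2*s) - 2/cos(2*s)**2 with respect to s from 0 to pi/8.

An antiderivative is F(s) = -5*cos(2*s)/2 - tan(2*s).
Then F(pi/8) - F(0) = (-5*sqrt(2)/4 - 1) - (-5/2) = 3/2 - 5*sqrt(2)/4.

3/2 - 5*sqrt(2)/4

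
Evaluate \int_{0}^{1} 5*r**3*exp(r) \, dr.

30 - 10*E

Integrate by parts 3 times (u = r^3, dv = 5*exp(r) dr).
An antiderivative is F(r) = (5*r**3 - 15*r**2 + 30*r - 30)*exp(r).
Then F(1) - F(0) = (-10*E) - (-30) = 30 - 10*E.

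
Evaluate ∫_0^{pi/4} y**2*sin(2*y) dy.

-1/4 + pi/8

Integrate by parts twice (u = y^2, dv = sin(2*y) dy).
An antiderivative is F(y) = -y**2*cos(2*y)/2 + y*sin(2*y)/2 + cos(2*y)/4.
Then F(pi/4) - F(0) = (pi/8) - (1/4) = -1/4 + pi/8.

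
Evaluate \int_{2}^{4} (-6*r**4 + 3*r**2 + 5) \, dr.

By the power rule, an antiderivative is F(r) = -6*r**5/5 + r**3 + 5*r.
Then F(4) - F(2) = (-5724/5) - (-102/5) = -5622/5.

-5622/5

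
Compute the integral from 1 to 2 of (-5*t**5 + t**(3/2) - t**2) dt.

-1657/30 + 8*sqrt(2)/5

By the power rule, an antiderivative is F(t) = -5*t**6/6 + 2*t**(5/2)/5 - t**3/3.
Then F(2) - F(1) = (-56 + 8*sqrt(2)/5) - (-23/30) = -1657/30 + 8*sqrt(2)/5.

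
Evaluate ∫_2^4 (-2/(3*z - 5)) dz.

-2*log(7)/3

An antiderivative is F(z) = -2*log(3*z - 5)/3.
Then F(4) - F(2) = (-2*log(7)/3) - (0) = -2*log(7)/3.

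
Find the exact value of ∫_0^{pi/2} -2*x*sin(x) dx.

Integrate by parts once (u = x, dv = -2*sin(x) dx).
An antiderivative is F(x) = 2*x*cos(x) - 2*sin(x).
Then F(pi/2) - F(0) = (-2) - (0) = -2.

-2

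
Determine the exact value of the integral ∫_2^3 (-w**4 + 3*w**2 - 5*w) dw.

By the power rule, an antiderivative is F(w) = -w**5/5 + w**3 - 5*w**2/2.
Then F(3) - F(2) = (-441/10) - (-42/5) = -357/10.

-357/10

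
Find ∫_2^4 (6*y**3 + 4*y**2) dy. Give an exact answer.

1304/3

By the power rule, an antiderivative is F(y) = 3*y**4/2 + 4*y**3/3.
Then F(4) - F(2) = (1408/3) - (104/3) = 1304/3.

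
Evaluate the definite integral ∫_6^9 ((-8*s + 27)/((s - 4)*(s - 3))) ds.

Factor the denominator: s**2 - 7*s + 12 = (s - 3)(s - 4).
Partial fractions: (-8*s + 27)/((s - 4)*(s - 3)) = -3/(s - 3) - 5/(s - 4).
An antiderivative is F(s) = -5*log(s - 4) - 3*log(s - 3).
Then F(9) - F(6) = (-5*log(5) - 3*log(3) - 3*log(2)) - (-5*log(2) - 3*log(3)) = -5*log(5) + 2*log(2).

-5*log(5) + 2*log(2)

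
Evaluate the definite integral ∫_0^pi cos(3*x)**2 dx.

Use the identity cos^2(3*x) = (1 + cos(6*x))/2.
An antiderivative is F(x) = x/2 + sin(6*x)/12.
Then F(pi) - F(0) = (pi/2) - (0) = pi/2.

pi/2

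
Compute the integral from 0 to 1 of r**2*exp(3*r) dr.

-2/27 + 5*exp(3)/27

Integrate by parts twice (u = r^2, dv = exp(3*r) dr).
An antiderivative is F(r) = (9*r**2 - 6*r + 2)*exp(3*r)/27.
Then F(1) - F(0) = (5*exp(3)/27) - (2/27) = -2/27 + 5*exp(3)/27.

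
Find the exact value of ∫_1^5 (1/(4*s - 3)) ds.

log(17)/4

An antiderivative is F(s) = log(4*s - 3)/4.
Then F(5) - F(1) = (log(17)/4) - (0) = log(17)/4.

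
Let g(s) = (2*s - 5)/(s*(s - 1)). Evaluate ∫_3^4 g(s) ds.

-8*log(3) + 13*log(2)

Factor the denominator: s**2 - s = s(s - 1).
Partial fractions: (2*s - 5)/(s*(s - 1)) = 5/s - 3/(s - 1).
An antiderivative is F(s) = 5*log(s) - 3*log(s - 1).
Then F(4) - F(3) = (-3*log(3) + 10*log(2)) - (-3*log(2) + 5*log(3)) = -8*log(3) + 13*log(2).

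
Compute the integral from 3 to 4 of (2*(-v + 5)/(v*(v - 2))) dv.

-7*log(2) + 5*log(3)

Factor the denominator: v**2 - 2*v = v(v - 2).
Partial fractions: 2*(-v + 5)/(v*(v - 2)) = -5/v + 3/(v - 2).
An antiderivative is F(v) = -5*log(v) + 3*log(v - 2).
Then F(4) - F(3) = (-7*log(2)) - (-5*log(3)) = -7*log(2) + 5*log(3).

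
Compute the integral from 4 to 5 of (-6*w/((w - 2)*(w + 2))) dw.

Factor the denominator: w**2 - 4 = (w + 2)(w - 2).
Partial fractions: -6*w/((w - 2)*(w + 2)) = -3/(w + 2) - 3/(w - 2).
An antiderivative is F(w) = -3*log(w - 2) - 3*log(w + 2).
Then F(5) - F(4) = (-3*log(7) - 3*log(3)) - (-6*log(2) - 3*log(3)) = -3*log(7) + 6*log(2).

-3*log(7) + 6*log(2)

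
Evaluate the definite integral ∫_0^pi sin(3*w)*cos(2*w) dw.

6/5

Use the identity sin(3*w)cos(2*w) = [sin(5*w) + sin(w)]/2.
An antiderivative is F(w) = -cos(w)/2 - cos(5*w)/10.
Then F(pi) - F(0) = (3/5) - (-3/5) = 6/5.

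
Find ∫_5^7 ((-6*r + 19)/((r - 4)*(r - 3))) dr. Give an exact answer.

Factor the denominator: r**2 - 7*r + 12 = (r - 3)(r - 4).
Partial fractions: (-6*r + 19)/((r - 4)*(r - 3)) = -1/(r - 3) - 5/(r - 4).
An antiderivative is F(r) = -5*log(r - 4) - log(r - 3).
Then F(7) - F(5) = (-5*log(3) - 2*log(2)) - (-log(2)) = -5*log(3) - log(2).

-5*log(3) - log(2)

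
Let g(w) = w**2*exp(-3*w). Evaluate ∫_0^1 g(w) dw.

2/27 - 17*exp(-3)/27

Integrate by parts twice (u = w^2, dv = exp(-3*w) dw).
An antiderivative is F(w) = (-9*w**2 - 6*w - 2)*exp(-3*w)/27.
Then F(1) - F(0) = (-17*exp(-3)/27) - (-2/27) = 2/27 - 17*exp(-3)/27.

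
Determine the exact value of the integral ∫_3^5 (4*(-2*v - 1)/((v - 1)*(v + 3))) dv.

Factor the denominator: v**2 + 2*v - 3 = (v + 3)(v - 1).
Partial fractions: 4*(-2*v - 1)/((v - 1)*(v + 3)) = -5/(v + 3) - 3/(v - 1).
An antiderivative is F(v) = -3*log(v - 1) - 5*log(v + 3).
Then F(5) - F(3) = (-21*log(2)) - (-8*log(2) - 5*log(3)) = -13*log(2) + 5*log(3).

-13*log(2) + 5*log(3)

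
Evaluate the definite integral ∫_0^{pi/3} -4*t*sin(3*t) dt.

Integrate by parts once (u = t, dv = -4*sin(3*t) dt).
An antiderivative is F(t) = 4*t*cos(3*t)/3 - 4*sin(3*t)/9.
Then F(pi/3) - F(0) = (-4*pi/9) - (0) = -4*pi/9.

-4*pi/9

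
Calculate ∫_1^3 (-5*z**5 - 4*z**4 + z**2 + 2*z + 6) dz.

-3858/5

By the power rule, an antiderivative is F(z) = -5*z**6/6 - 4*z**5/5 + z**3/3 + z**2 + 6*z.
Then F(3) - F(1) = (-7659/10) - (57/10) = -3858/5.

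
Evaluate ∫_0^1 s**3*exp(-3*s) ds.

2/27 - 26*exp(-3)/27

Integrate by parts 3 times (u = s^3, dv = exp(-3*s) ds).
An antiderivative is F(s) = (-9*s**3 - 9*s**2 - 6*s - 2)*exp(-3*s)/27.
Then F(1) - F(0) = (-26*exp(-3)/27) - (-2/27) = 2/27 - 26*exp(-3)/27.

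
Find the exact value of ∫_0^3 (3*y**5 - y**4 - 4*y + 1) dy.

By the power rule, an antiderivative is F(y) = y**6/2 - y**5/5 - 2*y**2 + y.
Then F(3) - F(0) = (3009/10) - (0) = 3009/10.

3009/10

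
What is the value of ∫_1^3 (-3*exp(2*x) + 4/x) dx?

-3*exp(6)/2 + log(81) + 3*exp(2)/2

An antiderivative is F(x) = -3*exp(2*x)/2 + 4*log(x).
Then F(3) - F(1) = (-3*exp(6)/2 + log(81)) - (-3*exp(2)/2) = -3*exp(6)/2 + log(81) + 3*exp(2)/2.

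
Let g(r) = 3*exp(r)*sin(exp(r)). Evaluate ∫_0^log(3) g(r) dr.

3*cos(1) - 3*cos(3)

Let u = exp(r), so du = exp(r) dr. When r = 0, u = 1; when r = log(3), u = 3.
The integral becomes 3·∫ sin(u) du from 1 to 3, with antiderivative -3*cos(u).
Back in r: F(r) = -3*cos(exp(r)).
Then F(log(3)) - F(0) = (-3*cos(3)) - (-3*cos(1)) = 3*cos(1) - 3*cos(3).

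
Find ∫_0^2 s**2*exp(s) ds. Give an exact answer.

Integrate by parts twice (u = s^2, dv = exp(s) ds).
An antiderivative is F(s) = (s**2 - 2*s + 2)*exp(s).
Then F(2) - F(0) = (2*exp(2)) - (2) = -2 + 2*exp(2).

-2 + 2*exp(2)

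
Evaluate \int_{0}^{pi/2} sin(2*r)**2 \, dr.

pi/4

Use the identity sin^2(2*r) = (1 - cos(4*r))/2.
An antiderivative is F(r) = r/2 - sin(4*r)/8.
Then F(pi/2) - F(0) = (pi/4) - (0) = pi/4.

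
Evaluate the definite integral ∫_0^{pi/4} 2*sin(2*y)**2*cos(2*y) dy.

1/3

Let u = sin(2*y), so du = 2*cos(2*y) dy. When y = 0, u = 0; when y = pi/4, u = 1.
The integral becomes ∫ u**2 du from 0 to 1, with antiderivative u**3/3.
Back in y: F(y) = sin(2*y)**3/3.
Then F(pi/4) - F(0) = (1/3) - (0) = 1/3.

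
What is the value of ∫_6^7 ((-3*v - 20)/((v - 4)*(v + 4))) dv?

-4*log(3) - log(5) + 3*log(2) + log(11)

Factor the denominator: v**2 - 16 = (v + 4)(v - 4).
Partial fractions: (-3*v - 20)/((v - 4)*(v + 4)) = 1/(v + 4) - 4/(v - 4).
An antiderivative is F(v) = -4*log(v - 4) + log(v + 4).
Then F(7) - F(6) = (log(11/81)) - (log(5/8)) = -4*log(3) - log(5) + 3*log(2) + log(11).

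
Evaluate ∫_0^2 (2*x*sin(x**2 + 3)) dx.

cos(3) - cos(7)

Let u = x**2 + 3, so du = 2*x dx. When x = 0, u = 3; when x = 2, u = 7.
The integral becomes ∫ sin(u) du from 3 to 7, with antiderivative -cos(u).
Back in x: F(x) = -cos(x**2 + 3).
Then F(2) - F(0) = (-cos(7)) - (-cos(3)) = cos(3) - cos(7).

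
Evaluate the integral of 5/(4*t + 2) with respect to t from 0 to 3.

An antiderivative is F(t) = 5*log(4*t + 2)/4.
Then F(3) - F(0) = (5*log(14)/4) - (5*log(2)/4) = 5*log(7)/4.

5*log(7)/4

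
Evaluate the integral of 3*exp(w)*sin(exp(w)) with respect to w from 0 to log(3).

Let u = exp(w), so du = exp(w) dw. When w = 0, u = 1; when w = log(3), u = 3.
The integral becomes 3·∫ sin(u) du from 1 to 3, with antiderivative -3*cos(u).
Back in w: F(w) = -3*cos(exp(w)).
Then F(log(3)) - F(0) = (-3*cos(3)) - (-3*cos(1)) = 3*cos(1) - 3*cos(3).

3*cos(1) - 3*cos(3)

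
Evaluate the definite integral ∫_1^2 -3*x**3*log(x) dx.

Integrate by parts once (u = ln x, dv = -3*x**3 dx).
An antiderivative is F(x) = -3*x**4*(4*log(x) - 1)/16.
Then F(2) - F(1) = (3 - 12*log(2)) - (3/16) = 45/16 - 12*log(2).

45/16 - 12*log(2)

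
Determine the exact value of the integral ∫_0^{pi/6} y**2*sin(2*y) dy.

-1/8 - pi**2/144 + sqrt(3)*pi/24

Integrate by parts twice (u = y^2, dv = sin(2*y) dy).
An antiderivative is F(y) = -y**2*cos(2*y)/2 + y*sin(2*y)/2 + cos(2*y)/4.
Then F(pi/6) - F(0) = (-pi**2/144 + 1/8 + sqrt(3)*pi/24) - (1/4) = -1/8 - pi**2/144 + sqrt(3)*pi/24.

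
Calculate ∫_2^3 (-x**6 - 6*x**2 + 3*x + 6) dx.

-4461/14

By the power rule, an antiderivative is F(x) = -x**7/7 - 2*x**3 + 3*x**2/2 + 6*x.
Then F(3) - F(2) = (-4689/14) - (-114/7) = -4461/14.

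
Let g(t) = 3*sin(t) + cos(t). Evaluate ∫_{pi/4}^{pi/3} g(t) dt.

-3/2 + sqrt(3)/2 + sqrt(2)

An antiderivative is F(t) = sin(t) - 3*cos(t).
Then F(pi/3) - F(pi/4) = (-3/2 + sqrt(3)/2) - (-sqrt(2)) = -3/2 + sqrt(3)/2 + sqrt(2).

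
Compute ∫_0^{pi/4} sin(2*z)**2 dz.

pi/8

Use the identity sin^2(2*z) = (1 - cos(4*z))/2.
An antiderivative is F(z) = z/2 - sin(4*z)/8.
Then F(pi/4) - F(0) = (pi/8) - (0) = pi/8.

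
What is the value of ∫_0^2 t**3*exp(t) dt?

6 + 2*exp(2)

Integrate by parts 3 times (u = t^3, dv = exp(t) dt).
An antiderivative is F(t) = (t**3 - 3*t**2 + 6*t - 6)*exp(t).
Then F(2) - F(0) = (2*exp(2)) - (-6) = 6 + 2*exp(2).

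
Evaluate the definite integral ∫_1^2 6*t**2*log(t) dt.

Integrate by parts once (u = ln t, dv = 6*t**2 dt).
An antiderivative is F(t) = 2*t**3*(3*log(t) - 1)/3.
Then F(2) - F(1) = (-16/3 + 16*log(2)) - (-2/3) = -14/3 + 16*log(2).

-14/3 + 16*log(2)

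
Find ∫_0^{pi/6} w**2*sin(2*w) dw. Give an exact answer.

Integrate by parts twice (u = w^2, dv = sin(2*w) dw).
An antiderivative is F(w) = -w**2*cos(2*w)/2 + w*sin(2*w)/2 + cos(2*w)/4.
Then F(pi/6) - F(0) = (-pi**2/144 + 1/8 + sqrt(3)*pi/24) - (1/4) = -1/8 - pi**2/144 + sqrt(3)*pi/24.

-1/8 - pi**2/144 + sqrt(3)*pi/24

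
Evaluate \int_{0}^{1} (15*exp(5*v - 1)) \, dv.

Let u = 5*v - 1, so du = 5 dv. When v = 0, u = -1; when v = 1, u = 4.
The integral becomes 3·∫ exp(u) du from -1 to 4, with antiderivative 3*exp(u).
Back in v: F(v) = 3*exp(5*v - 1).
Then F(1) - F(0) = (3*exp(4)) - (3*exp(-1)) = -(3 - 3*exp(5))*exp(-1).

-(3 - 3*exp(5))*exp(-1)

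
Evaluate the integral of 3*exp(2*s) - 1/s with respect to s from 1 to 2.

An antiderivative is F(s) = 3*exp(2*s)/2 - log(s).
Then F(2) - F(1) = (-log(2) + 3*exp(4)/2) - (3*exp(2)/2) = -3*exp(2)/2 - log(2) + 3*exp(4)/2.

-3*exp(2)/2 - log(2) + 3*exp(4)/2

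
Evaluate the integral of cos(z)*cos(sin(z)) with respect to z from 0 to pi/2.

Let u = sin(z), so du = cos(z) dz. When z = 0, u = 0; when z = pi/2, u = 1.
The integral becomes ∫ cos(u) du from 0 to 1, with antiderivative sin(u).
Back in z: F(z) = sin(sin(z)).
Then F(pi/2) - F(0) = (sin(1)) - (0) = sin(1).

sin(1)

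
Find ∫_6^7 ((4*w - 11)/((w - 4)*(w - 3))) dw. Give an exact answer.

Factor the denominator: w**2 - 7*w + 12 = (w - 3)(w - 4).
Partial fractions: (4*w - 11)/((w - 4)*(w - 3)) = -1/(w - 3) + 5/(w - 4).
An antiderivative is F(w) = 5*log(w - 4) - log(w - 3).
Then F(7) - F(6) = (-2*log(2) + 5*log(3)) - (log(32/3)) = -7*log(2) + 6*log(3).

-7*log(2) + 6*log(3)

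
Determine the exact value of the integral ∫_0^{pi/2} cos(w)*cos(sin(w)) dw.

sin(1)

Let u = sin(w), so du = cos(w) dw. When w = 0, u = 0; when w = pi/2, u = 1.
The integral becomes ∫ cos(u) du from 0 to 1, with antiderivative sin(u).
Back in w: F(w) = sin(sin(w)).
Then F(pi/2) - F(0) = (sin(1)) - (0) = sin(1).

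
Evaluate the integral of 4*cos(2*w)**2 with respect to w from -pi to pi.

Use the identity cos^2(2*w) = (1 + cos(4*w))/2.
An antiderivative is F(w) = 2*w + sin(4*w)/2.
Then F(pi) - F(-pi) = (2*pi) - (-2*pi) = 4*pi.

4*pi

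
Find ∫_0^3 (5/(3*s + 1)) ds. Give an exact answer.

An antiderivative is F(s) = 5*log(3*s + 1)/3.
Then F(3) - F(0) = (5*log(10)/3) - (0) = 5*log(10)/3.

5*log(10)/3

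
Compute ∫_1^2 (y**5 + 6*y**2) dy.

49/2

By the power rule, an antiderivative is F(y) = y**6/6 + 2*y**3.
Then F(2) - F(1) = (80/3) - (13/6) = 49/2.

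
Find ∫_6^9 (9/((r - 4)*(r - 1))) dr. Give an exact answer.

Factor the denominator: r**2 - 5*r + 4 = (r - 1)(r - 4).
Partial fractions: 9/((r - 4)*(r - 1)) = -3/(r - 1) + 3/(r - 4).
An antiderivative is F(r) = 3*log(r - 4) - 3*log(r - 1).
Then F(9) - F(6) = (-9*log(2) + 3*log(5)) - (-3*log(5) + 3*log(2)) = -12*log(2) + 6*log(5).

-12*log(2) + 6*log(5)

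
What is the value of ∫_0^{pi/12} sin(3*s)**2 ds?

Use the identity sin^2(3*s) = (1 - cos(6*s))/2.
An antiderivative is F(s) = s/2 - sin(6*s)/12.
Then F(pi/12) - F(0) = (-1/12 + pi/24) - (0) = -1/12 + pi/24.

-1/12 + pi/24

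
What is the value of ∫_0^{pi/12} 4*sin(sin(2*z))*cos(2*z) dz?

2 - 2*cos(1/2)

Let u = sin(2*z), so du = 2*cos(2*z) dz. When z = 0, u = 0; when z = pi/12, u = 1/2.
The integral becomes 2·∫ sin(u) du from 0 to 1/2, with antiderivative -2*cos(u).
Back in z: F(z) = -2*cos(sin(2*z)).
Then F(pi/12) - F(0) = (-2*cos(1/2)) - (-2) = 2 - 2*cos(1/2).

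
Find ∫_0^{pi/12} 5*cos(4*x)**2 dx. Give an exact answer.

Use the identity cos^2(4*x) = (1 + cos(8*x))/2.
An antiderivative is F(x) = 5*x/2 + 5*sin(8*x)/16.
Then F(pi/12) - F(0) = (5*sqrt(3)/32 + 5*pi/24) - (0) = 5*sqrt(3)/32 + 5*pi/24.

5*sqrt(3)/32 + 5*pi/24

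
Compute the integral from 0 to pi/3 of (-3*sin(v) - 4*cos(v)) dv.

An antiderivative is F(v) = -4*sin(v) + 3*cos(v).
Then F(pi/3) - F(0) = (3/2 - 2*sqrt(3)) - (3) = -2*sqrt(3) - 3/2.

-2*sqrt(3) - 3/2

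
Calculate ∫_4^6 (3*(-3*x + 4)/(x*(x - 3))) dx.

-9*log(3) + 4*log(2)

Factor the denominator: x**2 - 3*x = x(x - 3).
Partial fractions: 3*(-3*x + 4)/(x*(x - 3)) = -4/x - 5/(x - 3).
An antiderivative is F(x) = -4*log(x) - 5*log(x - 3).
Then F(6) - F(4) = (-9*log(3) - 4*log(2)) - (-8*log(2)) = -9*log(3) + 4*log(2).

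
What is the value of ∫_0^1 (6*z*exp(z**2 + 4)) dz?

Let u = z**2 + 4, so du = 2*z dz. When z = 0, u = 4; when z = 1, u = 5.
The integral becomes 3·∫ exp(u) du from 4 to 5, with antiderivative 3*exp(u).
Back in z: F(z) = 3*exp(z**2 + 4).
Then F(1) - F(0) = (3*exp(5)) - (3*exp(4)) = -3*(1 - exp(1))*exp(4).

-3*(1 - exp(1))*exp(4)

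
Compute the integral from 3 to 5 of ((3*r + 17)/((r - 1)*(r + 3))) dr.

log(18)

Factor the denominator: r**2 + 2*r - 3 = (r + 3)(r - 1).
Partial fractions: (3*r + 17)/((r - 1)*(r + 3)) = -2/(r + 3) + 5/(r - 1).
An antiderivative is F(r) = 5*log(r - 1) - 2*log(r + 3).
Then F(5) - F(3) = (log(16)) - (log(8/9)) = log(18).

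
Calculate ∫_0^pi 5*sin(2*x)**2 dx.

5*pi/2

Use the identity sin^2(2*x) = (1 - cos(4*x))/2.
An antiderivative is F(x) = 5*x/2 - 5*sin(4*x)/8.
Then F(pi) - F(0) = (5*pi/2) - (0) = 5*pi/2.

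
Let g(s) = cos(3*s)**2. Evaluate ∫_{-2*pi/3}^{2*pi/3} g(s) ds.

2*pi/3

Use the identity cos^2(3*s) = (1 + cos(6*s))/2.
An antiderivative is F(s) = s/2 + sin(6*s)/12.
Then F(2*pi/3) - F(-2*pi/3) = (pi/3) - (-pi/3) = 2*pi/3.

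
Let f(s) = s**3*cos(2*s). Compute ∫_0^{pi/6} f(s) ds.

Integrate by parts 3 times (u = s^3, dv = cos(2*s) ds).
An antiderivative is F(s) = s**3*sin(2*s)/2 + 3*s**2*cos(2*s)/4 - 3*s*sin(2*s)/4 - 3*cos(2*s)/8.
Then F(pi/6) - F(0) = (-sqrt(3)*pi/16 - 3/16 + sqrt(3)*pi**3/864 + pi**2/96) - (-3/8) = -sqrt(3)*pi/16 + sqrt(3)*pi**3/864 + pi**2/96 + 3/16.

-sqrt(3)*pi/16 + sqrt(3)*pi**3/864 + pi**2/96 + 3/16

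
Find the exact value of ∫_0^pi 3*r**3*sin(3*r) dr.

Integrate by parts 3 times (u = r^3, dv = 3*sin(3*r) dr).
An antiderivative is F(r) = -r**3*cos(3*r) + r**2*sin(3*r) + 2*r*cos(3*r)/3 - 2*sin(3*r)/9.
Then F(pi) - F(0) = (pi*(-2/3 + pi**2)) - (0) = pi*(-2/3 + pi**2).

pi*(-2/3 + pi**2)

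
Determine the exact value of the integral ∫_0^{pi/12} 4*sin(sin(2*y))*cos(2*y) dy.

2 - 2*cos(1/2)

Let u = sin(2*y), so du = 2*cos(2*y) dy. When y = 0, u = 0; when y = pi/12, u = 1/2.
The integral becomes 2·∫ sin(u) du from 0 to 1/2, with antiderivative -2*cos(u).
Back in y: F(y) = -2*cos(sin(2*y)).
Then F(pi/12) - F(0) = (-2*cos(1/2)) - (-2) = 2 - 2*cos(1/2).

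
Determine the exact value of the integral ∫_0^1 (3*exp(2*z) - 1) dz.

An antiderivative is F(z) = 3*exp(2*z)/2 - z.
Then F(1) - F(0) = (-1 + 3*exp(2)/2) - (3/2) = -5/2 + 3*exp(2)/2.

-5/2 + 3*exp(2)/2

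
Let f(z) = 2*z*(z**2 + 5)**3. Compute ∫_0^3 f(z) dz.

Let u = z**2 + 5, so du = 2*z dz. When z = 0, u = 5; when z = 3, u = 14.
The integral becomes ∫ u**3 du from 5 to 14, with antiderivative u**4/4.
Back in z: F(z) = (z**2 + 5)**4/4.
Then F(3) - F(0) = (9604) - (625/4) = 37791/4.

37791/4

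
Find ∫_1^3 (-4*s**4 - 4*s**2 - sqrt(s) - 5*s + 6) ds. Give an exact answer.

-1178/5 - 2*sqrt(3)

By the power rule, an antiderivative is F(s) = -4*s**5/5 - 2*s**(3/2)/3 - 4*s**3/3 - 5*s**2/2 + 6*s.
Then F(3) - F(1) = (-2349/10 - 2*sqrt(3)) - (7/10) = -1178/5 - 2*sqrt(3).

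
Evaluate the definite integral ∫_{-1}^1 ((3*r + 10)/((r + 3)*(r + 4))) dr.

Factor the denominator: r**2 + 7*r + 12 = (r + 4)(r + 3).
Partial fractions: (3*r + 10)/((r + 3)*(r + 4)) = 2/(r + 4) + 1/(r + 3).
An antiderivative is F(r) = log(r + 3) + 2*log(r + 4).
Then F(1) - F(-1) = (log(100)) - (log(18)) = log(50/9).

log(50/9)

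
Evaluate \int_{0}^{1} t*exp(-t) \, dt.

1 - 2*exp(-1)

Integrate by parts once (u = t, dv = exp(-t) dt).
An antiderivative is F(t) = (-t - 1)*exp(-t).
Then F(1) - F(0) = (-2*exp(-1)) - (-1) = 1 - 2*exp(-1).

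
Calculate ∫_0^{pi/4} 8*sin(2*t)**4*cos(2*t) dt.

Let u = sin(2*t), so du = 2*cos(2*t) dt. When t = 0, u = 0; when t = pi/4, u = 1.
The integral becomes 4·∫ u**4 du from 0 to 1, with antiderivative 4*u**5/5.
Back in t: F(t) = 4*sin(2*t)**5/5.
Then F(pi/4) - F(0) = (4/5) - (0) = 4/5.

4/5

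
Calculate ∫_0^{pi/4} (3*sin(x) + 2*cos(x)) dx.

An antiderivative is F(x) = 2*sin(x) - 3*cos(x).
Then F(pi/4) - F(0) = (-sqrt(2)/2) - (-3) = 3 - sqrt(2)/2.

3 - sqrt(2)/2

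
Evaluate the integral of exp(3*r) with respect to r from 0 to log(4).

Let u = exp(r), so du = exp(r) dr. When r = 0, u = 1; when r = log(4), u = 4.
The integral becomes ∫ u**2 du from 1 to 4, with antiderivative u**3/3.
Back in r: F(r) = exp(3*r)/3.
Then F(log(4)) - F(0) = (64/3) - (1/3) = 21.

21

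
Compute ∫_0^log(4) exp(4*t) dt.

Let u = exp(t), so du = exp(t) dt. When t = 0, u = 1; when t = log(4), u = 4.
The integral becomes ∫ u**3 du from 1 to 4, with antiderivative u**4/4.
Back in t: F(t) = exp(4*t)/4.
Then F(log(4)) - F(0) = (64) - (1/4) = 255/4.

255/4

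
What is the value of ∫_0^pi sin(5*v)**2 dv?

pi/2

Use the identity sin^2(5*v) = (1 - cos(10*v))/2.
An antiderivative is F(v) = v/2 - sin(10*v)/20.
Then F(pi) - F(0) = (pi/2) - (0) = pi/2.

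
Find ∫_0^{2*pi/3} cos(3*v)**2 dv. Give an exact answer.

pi/3

Use the identity cos^2(3*v) = (1 + cos(6*v))/2.
An antiderivative is F(v) = v/2 + sin(6*v)/12.
Then F(2*pi/3) - F(0) = (pi/3) - (0) = pi/3.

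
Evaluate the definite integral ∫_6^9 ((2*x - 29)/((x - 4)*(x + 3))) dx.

Factor the denominator: x**2 - x - 12 = (x + 3)(x - 4).
Partial fractions: (2*x - 29)/((x - 4)*(x + 3)) = 5/(x + 3) - 3/(x - 4).
An antiderivative is F(x) = -3*log(x - 4) + 5*log(x + 3).
Then F(9) - F(6) = (-3*log(5) + 5*log(3) + 10*log(2)) - (-3*log(2) + 10*log(3)) = -5*log(3) - 3*log(5) + 13*log(2).

-5*log(3) - 3*log(5) + 13*log(2)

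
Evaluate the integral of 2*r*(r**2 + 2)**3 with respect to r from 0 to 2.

320

Let u = r**2 + 2, so du = 2*r dr. When r = 0, u = 2; when r = 2, u = 6.
The integral becomes ∫ u**3 du from 2 to 6, with antiderivative u**4/4.
Back in r: F(r) = (r**2 + 2)**4/4.
Then F(2) - F(0) = (324) - (4) = 320.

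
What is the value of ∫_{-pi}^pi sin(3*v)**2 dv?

pi

Use the identity sin^2(3*v) = (1 - cos(6*v))/2.
An antiderivative is F(v) = v/2 - sin(6*v)/12.
Then F(pi) - F(-pi) = (pi/2) - (-pi/2) = pi.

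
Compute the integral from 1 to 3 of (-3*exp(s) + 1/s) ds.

-3*exp(3) + log(3) + 3*exp(1)

An antiderivative is F(s) = -3*exp(s) + log(s).
Then F(3) - F(1) = (-3*exp(3) + log(3)) - (-3*exp(1)) = -3*exp(3) + log(3) + 3*exp(1).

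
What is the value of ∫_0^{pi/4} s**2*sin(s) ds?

Integrate by parts twice (u = s^2, dv = sin(s) ds).
An antiderivative is F(s) = -s**2*cos(s) + 2*s*sin(s) + 2*cos(s).
Then F(pi/4) - F(0) = (sqrt(2)*(-pi**2 + 8*pi + 32)/32) - (2) = -2 - sqrt(2)*pi**2/32 + sqrt(2)*pi/4 + sqrt(2).

-2 - sqrt(2)*pi**2/32 + sqrt(2)*pi/4 + sqrt(2)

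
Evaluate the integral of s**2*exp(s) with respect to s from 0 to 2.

Integrate by parts twice (u = s^2, dv = exp(s) ds).
An antiderivative is F(s) = (s**2 - 2*s + 2)*exp(s).
Then F(2) - F(0) = (2*exp(2)) - (2) = -2 + 2*exp(2).

-2 + 2*exp(2)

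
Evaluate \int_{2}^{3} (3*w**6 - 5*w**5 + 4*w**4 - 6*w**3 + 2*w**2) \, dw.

By the power rule, an antiderivative is F(w) = 3*w**7/7 - 5*w**6/6 + 4*w**5/5 - 3*w**4/2 + 2*w**3/3.
Then F(3) - F(2) = (14724/35) - (296/35) = 14428/35.

14428/35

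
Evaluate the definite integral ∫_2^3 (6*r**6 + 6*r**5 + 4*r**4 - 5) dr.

90778/35

By the power rule, an antiderivative is F(r) = 6*r**7/7 + r**6 + 4*r**5/5 - 5*r.
Then F(3) - F(2) = (97404/35) - (6626/35) = 90778/35.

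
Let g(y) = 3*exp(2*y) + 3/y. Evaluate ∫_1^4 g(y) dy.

An antiderivative is F(y) = 3*exp(2*y)/2 + 3*log(y).
Then F(4) - F(1) = (log(64) + 3*exp(8)/2) - (3*exp(2)/2) = -3*exp(2)/2 + log(64) + 3*exp(8)/2.

-3*exp(2)/2 + log(64) + 3*exp(8)/2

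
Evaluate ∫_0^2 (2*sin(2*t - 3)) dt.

cos(3) - cos(1)

Let u = 2*t - 3, so du = 2 dt. When t = 0, u = -3; when t = 2, u = 1.
The integral becomes ∫ sin(u) du from -3 to 1, with antiderivative -cos(u).
Back in t: F(t) = -cos(2*t - 3).
Then F(2) - F(0) = (-cos(1)) - (-cos(3)) = cos(3) - cos(1).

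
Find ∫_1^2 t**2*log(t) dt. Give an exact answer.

-7/9 + 8*log(2)/3

Integrate by parts once (u = ln t, dv = t**2 dt).
An antiderivative is F(t) = t**3*(3*log(t) - 1)/9.
Then F(2) - F(1) = (-8/9 + 8*log(2)/3) - (-1/9) = -7/9 + 8*log(2)/3.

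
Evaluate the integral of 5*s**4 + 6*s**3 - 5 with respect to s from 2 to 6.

By the power rule, an antiderivative is F(s) = s**5 + 3*s**4/2 - 5*s.
Then F(6) - F(2) = (9690) - (46) = 9644.

9644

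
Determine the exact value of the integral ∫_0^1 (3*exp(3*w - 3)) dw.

1 - exp(-3)

Let u = 3*w - 3, so du = 3 dw. When w = 0, u = -3; when w = 1, u = 0.
The integral becomes ∫ exp(u) du from -3 to 0, with antiderivative exp(u).
Back in w: F(w) = exp(3*w - 3).
Then F(1) - F(0) = (1) - (exp(-3)) = 1 - exp(-3).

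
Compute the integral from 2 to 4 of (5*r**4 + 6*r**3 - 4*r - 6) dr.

By the power rule, an antiderivative is F(r) = r**5 + 3*r**4/2 - 2*r**2 - 6*r.
Then F(4) - F(2) = (1352) - (36) = 1316.

1316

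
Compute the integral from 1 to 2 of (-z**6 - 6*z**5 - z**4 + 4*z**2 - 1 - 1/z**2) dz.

By the power rule, an antiderivative is F(z) = -z**7/7 - z**6 - z**5/5 + 4*z**3/3 - z + 1/z.
Then F(2) - F(1) = (-16699/210) - (-1/105) = -16697/210.

-16697/210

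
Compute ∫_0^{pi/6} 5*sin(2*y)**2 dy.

Use the identity sin^2(2*y) = (1 - cos(4*y))/2.
An antiderivative is F(y) = 5*y/2 - 5*sin(4*y)/8.
Then F(pi/6) - F(0) = (-5*sqrt(3)/16 + 5*pi/12) - (0) = -5*sqrt(3)/16 + 5*pi/12.

-5*sqrt(3)/16 + 5*pi/12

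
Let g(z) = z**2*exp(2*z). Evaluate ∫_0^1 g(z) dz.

Integrate by parts twice (u = z^2, dv = exp(2*z) dz).
An antiderivative is F(z) = (2*z**2 - 2*z + 1)*exp(2*z)/4.
Then F(1) - F(0) = (exp(2)/4) - (1/4) = -1/4 + exp(2)/4.

-1/4 + exp(2)/4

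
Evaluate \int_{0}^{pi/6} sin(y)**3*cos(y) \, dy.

1/64

Let u = sin(y), so du = cos(y) dy. When y = 0, u = 0; when y = pi/6, u = 1/2.
The integral becomes ∫ u**3 du from 0 to 1/2, with antiderivative u**4/4.
Back in y: F(y) = sin(y)**4/4.
Then F(pi/6) - F(0) = (1/64) - (0) = 1/64.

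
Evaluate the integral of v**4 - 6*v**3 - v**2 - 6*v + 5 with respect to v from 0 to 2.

-334/15

By the power rule, an antiderivative is F(v) = v**5/5 - 3*v**4/2 - v**3/3 - 3*v**2 + 5*v.
Then F(2) - F(0) = (-334/15) - (0) = -334/15.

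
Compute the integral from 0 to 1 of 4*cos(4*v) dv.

Let u = 4*v, so du = 4 dv. When v = 0, u = 0; when v = 1, u = 4.
The integral becomes ∫ cos(u) du from 0 to 4, with antiderivative sin(u).
Back in v: F(v) = sin(4*v).
Then F(1) - F(0) = (sin(4)) - (0) = sin(4).

sin(4)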